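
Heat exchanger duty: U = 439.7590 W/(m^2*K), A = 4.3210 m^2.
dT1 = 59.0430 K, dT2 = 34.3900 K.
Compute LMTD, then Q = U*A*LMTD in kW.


LMTD = 45.6115 K
Q = 439.7590 * 4.3210 * 45.6115 = 86670.8280 W = 86.6708 kW

86.6708 kW


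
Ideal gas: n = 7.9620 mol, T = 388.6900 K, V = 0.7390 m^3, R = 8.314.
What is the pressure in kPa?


P = nRT/V = 7.9620 * 8.314 * 388.6900 / 0.7390
= 25729.7497 / 0.7390 = 34816.9820 Pa = 34.8170 kPa

34.8170 kPa


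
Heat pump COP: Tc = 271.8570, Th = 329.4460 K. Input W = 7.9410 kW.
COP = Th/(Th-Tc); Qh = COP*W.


COP = 329.4460 / 57.5890 = 5.7206
Qh = 5.7206 * 7.9410 = 45.4276 kW

COP = 5.7206, Qh = 45.4276 kW


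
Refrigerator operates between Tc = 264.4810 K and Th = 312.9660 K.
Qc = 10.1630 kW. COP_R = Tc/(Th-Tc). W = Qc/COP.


COP = 264.4810 / 48.4850 = 5.4549
W = 10.1630 / 5.4549 = 1.8631 kW

COP = 5.4549, W = 1.8631 kW


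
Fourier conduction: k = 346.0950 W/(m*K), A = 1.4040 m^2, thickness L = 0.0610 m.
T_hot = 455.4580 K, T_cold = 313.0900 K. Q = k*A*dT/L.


dT = 142.3680 K
Q = 346.0950 * 1.4040 * 142.3680 / 0.0610 = 1134083.3698 W

1134083.3698 W


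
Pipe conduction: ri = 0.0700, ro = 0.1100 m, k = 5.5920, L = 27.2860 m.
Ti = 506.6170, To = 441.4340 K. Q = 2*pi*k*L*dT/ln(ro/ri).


dT = 65.1830 K
ln(ro/ri) = 0.4520
Q = 2*pi*5.5920*27.2860*65.1830 / 0.4520 = 138260.1773 W

138260.1773 W


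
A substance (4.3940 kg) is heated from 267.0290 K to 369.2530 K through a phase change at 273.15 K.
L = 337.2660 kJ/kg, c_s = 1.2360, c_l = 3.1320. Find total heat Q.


Q1 (sensible, solid) = 4.3940 * 1.2360 * 6.1210 = 33.2431 kJ
Q2 (latent) = 4.3940 * 337.2660 = 1481.9468 kJ
Q3 (sensible, liquid) = 4.3940 * 3.1320 * 96.1030 = 1322.5703 kJ
Q_total = 2837.7601 kJ

2837.7601 kJ


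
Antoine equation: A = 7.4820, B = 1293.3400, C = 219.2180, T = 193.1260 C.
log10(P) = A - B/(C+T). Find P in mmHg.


C+T = 412.3440
B/(C+T) = 3.1366
log10(P) = 7.4820 - 3.1366 = 4.3454
P = 10^4.3454 = 22153.5900 mmHg

22153.5900 mmHg


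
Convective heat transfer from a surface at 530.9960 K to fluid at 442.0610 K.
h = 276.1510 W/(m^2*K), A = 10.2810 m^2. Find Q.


dT = 88.9350 K
Q = 276.1510 * 10.2810 * 88.9350 = 252496.1083 W

252496.1083 W


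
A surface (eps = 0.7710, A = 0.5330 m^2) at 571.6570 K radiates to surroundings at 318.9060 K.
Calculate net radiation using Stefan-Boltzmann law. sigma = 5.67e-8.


T^4 = 1.0679e+11
Tsurr^4 = 1.0343e+10
Q = 0.7710 * 5.67e-8 * 0.5330 * 9.6450e+10 = 2247.3239 W

2247.3239 W


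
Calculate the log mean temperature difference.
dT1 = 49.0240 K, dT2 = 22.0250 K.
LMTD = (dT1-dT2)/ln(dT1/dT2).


dT1/dT2 = 2.2258
ln(dT1/dT2) = 0.8001
LMTD = 26.9990 / 0.8001 = 33.7432 K

33.7432 K


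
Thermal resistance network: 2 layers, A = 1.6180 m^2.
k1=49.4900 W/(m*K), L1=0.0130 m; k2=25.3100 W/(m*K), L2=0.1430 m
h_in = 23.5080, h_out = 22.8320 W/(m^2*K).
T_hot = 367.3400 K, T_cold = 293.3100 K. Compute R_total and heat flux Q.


R_conv_in = 1/(23.5080*1.6180) = 0.0263
R_1 = 0.0130/(49.4900*1.6180) = 0.0002
R_2 = 0.1430/(25.3100*1.6180) = 0.0035
R_conv_out = 1/(22.8320*1.6180) = 0.0271
R_total = 0.0570 K/W
Q = 74.0300 / 0.0570 = 1298.4410 W

R_total = 0.0570 K/W, Q = 1298.4410 W


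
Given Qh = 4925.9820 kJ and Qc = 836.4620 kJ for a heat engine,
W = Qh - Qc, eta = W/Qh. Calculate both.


W = 4925.9820 - 836.4620 = 4089.5200 kJ
eta = 4089.5200 / 4925.9820 = 0.8302 = 83.0194%

W = 4089.5200 kJ, eta = 83.0194%


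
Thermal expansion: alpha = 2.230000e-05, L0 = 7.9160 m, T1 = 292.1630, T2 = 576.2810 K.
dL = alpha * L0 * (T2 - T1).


dT = 284.1180 K
dL = 2.230000e-05 * 7.9160 * 284.1180 = 0.050154 m
L_final = 7.966154 m

dL = 0.050154 m


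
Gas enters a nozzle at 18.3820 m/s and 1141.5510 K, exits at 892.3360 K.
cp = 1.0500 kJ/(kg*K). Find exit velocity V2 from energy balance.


dT = 249.2150 K
2*cp*1000*dT = 523351.5000
V1^2 = 337.8979
V2 = sqrt(523689.3979) = 723.6639 m/s

723.6639 m/s


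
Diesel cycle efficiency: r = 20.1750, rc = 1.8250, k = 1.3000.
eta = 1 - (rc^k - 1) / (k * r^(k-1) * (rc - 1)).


r^(k-1) = 2.4629
rc^k = 2.1860
eta = 0.5510 = 55.1019%

55.1019%


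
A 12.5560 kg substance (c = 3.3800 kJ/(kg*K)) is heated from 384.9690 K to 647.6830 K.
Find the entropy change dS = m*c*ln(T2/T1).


T2/T1 = 1.6824
ln(T2/T1) = 0.5202
dS = 12.5560 * 3.3800 * 0.5202 = 22.0786 kJ/K

22.0786 kJ/K


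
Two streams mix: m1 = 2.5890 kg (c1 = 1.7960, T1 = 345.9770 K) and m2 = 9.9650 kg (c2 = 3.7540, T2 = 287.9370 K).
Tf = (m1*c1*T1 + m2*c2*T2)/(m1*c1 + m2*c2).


num = 12380.0620
den = 42.0585
Tf = 294.3537 K

294.3537 K


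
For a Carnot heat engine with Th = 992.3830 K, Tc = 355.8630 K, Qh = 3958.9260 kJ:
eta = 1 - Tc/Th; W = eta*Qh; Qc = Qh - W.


eta = 1 - 355.8630/992.3830 = 0.6414
W = 0.6414 * 3958.9260 = 2539.2773 kJ
Qc = 3958.9260 - 2539.2773 = 1419.6487 kJ

eta = 64.1406%, W = 2539.2773 kJ, Qc = 1419.6487 kJ


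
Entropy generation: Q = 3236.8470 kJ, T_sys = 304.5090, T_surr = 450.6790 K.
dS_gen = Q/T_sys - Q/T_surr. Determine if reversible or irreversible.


dS_sys = 3236.8470/304.5090 = 10.6297 kJ/K
dS_surr = -3236.8470/450.6790 = -7.1822 kJ/K
dS_gen = 10.6297 - 7.1822 = 3.4476 kJ/K (irreversible)

dS_gen = 3.4476 kJ/K, irreversible


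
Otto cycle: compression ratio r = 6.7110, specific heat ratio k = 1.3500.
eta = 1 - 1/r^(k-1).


r^(k-1) = 1.9470
eta = 1 - 1/1.9470 = 0.4864 = 48.6401%

48.6401%


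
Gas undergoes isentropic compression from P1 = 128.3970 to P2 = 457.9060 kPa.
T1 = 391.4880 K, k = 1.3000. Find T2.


(k-1)/k = 0.2308
(P2/P1)^exp = 1.3410
T2 = 391.4880 * 1.3410 = 524.9938 K

524.9938 K


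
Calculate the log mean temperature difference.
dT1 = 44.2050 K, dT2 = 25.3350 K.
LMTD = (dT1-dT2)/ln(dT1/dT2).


dT1/dT2 = 1.7448
ln(dT1/dT2) = 0.5567
LMTD = 18.8700 / 0.5567 = 33.8992 K

33.8992 K


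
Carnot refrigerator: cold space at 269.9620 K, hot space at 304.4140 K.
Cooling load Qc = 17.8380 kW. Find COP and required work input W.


COP = 269.9620 / 34.4520 = 7.8359
W = 17.8380 / 7.8359 = 2.2764 kW

COP = 7.8359, W = 2.2764 kW


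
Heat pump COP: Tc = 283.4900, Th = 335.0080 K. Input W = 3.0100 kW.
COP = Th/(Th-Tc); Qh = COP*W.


COP = 335.0080 / 51.5180 = 6.5027
Qh = 6.5027 * 3.0100 = 19.5732 kW

COP = 6.5027, Qh = 19.5732 kW


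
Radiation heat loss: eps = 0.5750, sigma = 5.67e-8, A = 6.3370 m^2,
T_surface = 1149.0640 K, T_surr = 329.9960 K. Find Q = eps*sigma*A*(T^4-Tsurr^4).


T^4 = 1.7433e+12
Tsurr^4 = 1.1859e+10
Q = 0.5750 * 5.67e-8 * 6.3370 * 1.7315e+12 = 357723.2566 W

357723.2566 W


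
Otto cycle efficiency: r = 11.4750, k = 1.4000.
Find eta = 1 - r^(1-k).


r^(k-1) = 2.6540
eta = 1 - 1/2.6540 = 0.6232 = 62.3210%

62.3210%


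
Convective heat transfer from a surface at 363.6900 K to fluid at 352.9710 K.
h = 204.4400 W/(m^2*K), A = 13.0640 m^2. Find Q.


dT = 10.7190 K
Q = 204.4400 * 13.0640 * 10.7190 = 28628.3498 W

28628.3498 W


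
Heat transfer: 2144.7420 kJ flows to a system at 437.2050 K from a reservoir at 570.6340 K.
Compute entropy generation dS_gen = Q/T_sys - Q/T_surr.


dS_sys = 2144.7420/437.2050 = 4.9056 kJ/K
dS_surr = -2144.7420/570.6340 = -3.7585 kJ/K
dS_gen = 4.9056 - 3.7585 = 1.1471 kJ/K (irreversible)

dS_gen = 1.1471 kJ/K, irreversible


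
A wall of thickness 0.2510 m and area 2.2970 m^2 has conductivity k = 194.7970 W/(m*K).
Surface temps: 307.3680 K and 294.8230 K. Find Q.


dT = 12.5450 K
Q = 194.7970 * 2.2970 * 12.5450 / 0.2510 = 22363.5221 W

22363.5221 W


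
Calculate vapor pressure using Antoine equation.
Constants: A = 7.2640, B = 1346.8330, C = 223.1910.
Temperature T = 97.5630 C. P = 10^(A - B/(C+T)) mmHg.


C+T = 320.7540
B/(C+T) = 4.1990
log10(P) = 7.2640 - 4.1990 = 3.0650
P = 10^3.0650 = 1161.5574 mmHg

1161.5574 mmHg


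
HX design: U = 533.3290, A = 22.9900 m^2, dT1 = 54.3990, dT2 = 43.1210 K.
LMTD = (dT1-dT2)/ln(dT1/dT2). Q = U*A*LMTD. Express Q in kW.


LMTD = 48.5418 K
Q = 533.3290 * 22.9900 * 48.5418 = 595182.8376 W = 595.1828 kW

595.1828 kW


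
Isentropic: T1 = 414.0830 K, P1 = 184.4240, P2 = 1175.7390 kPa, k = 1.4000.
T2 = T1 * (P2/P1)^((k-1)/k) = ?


(k-1)/k = 0.2857
(P2/P1)^exp = 1.6977
T2 = 414.0830 * 1.6977 = 702.9795 K

702.9795 K


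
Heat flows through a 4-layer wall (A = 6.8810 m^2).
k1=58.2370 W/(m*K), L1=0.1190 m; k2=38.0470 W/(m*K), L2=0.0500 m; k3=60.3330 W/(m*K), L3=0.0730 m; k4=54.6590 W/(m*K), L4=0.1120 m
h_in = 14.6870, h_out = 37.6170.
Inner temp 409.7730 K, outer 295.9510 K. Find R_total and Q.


R_conv_in = 1/(14.6870*6.8810) = 0.0099
R_1 = 0.1190/(58.2370*6.8810) = 0.0003
R_2 = 0.0500/(38.0470*6.8810) = 0.0002
R_3 = 0.0730/(60.3330*6.8810) = 0.0002
R_4 = 0.1120/(54.6590*6.8810) = 0.0003
R_conv_out = 1/(37.6170*6.8810) = 0.0039
R_total = 0.0147 K/W
Q = 113.8220 / 0.0147 = 7732.5196 W

R_total = 0.0147 K/W, Q = 7732.5196 W


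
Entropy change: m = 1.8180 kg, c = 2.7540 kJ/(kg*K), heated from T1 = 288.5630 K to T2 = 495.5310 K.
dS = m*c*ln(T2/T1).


T2/T1 = 1.7172
ln(T2/T1) = 0.5407
dS = 1.8180 * 2.7540 * 0.5407 = 2.7072 kJ/K

2.7072 kJ/K


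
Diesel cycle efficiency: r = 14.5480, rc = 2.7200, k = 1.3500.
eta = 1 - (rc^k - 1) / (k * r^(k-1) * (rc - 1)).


r^(k-1) = 2.5526
rc^k = 3.8607
eta = 0.5174 = 51.7351%

51.7351%


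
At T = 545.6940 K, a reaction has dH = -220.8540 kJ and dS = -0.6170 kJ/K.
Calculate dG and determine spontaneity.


T*dS = 545.6940 * -0.6170 = -336.6932 kJ
dG = -220.8540 + 336.6932 = 115.8392 kJ (non-spontaneous)

dG = 115.8392 kJ, non-spontaneous


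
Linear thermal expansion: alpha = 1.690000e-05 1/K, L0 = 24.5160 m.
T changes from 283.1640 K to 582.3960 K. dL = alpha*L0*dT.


dT = 299.2320 K
dL = 1.690000e-05 * 24.5160 * 299.2320 = 0.123978 m
L_final = 24.639978 m

dL = 0.123978 m


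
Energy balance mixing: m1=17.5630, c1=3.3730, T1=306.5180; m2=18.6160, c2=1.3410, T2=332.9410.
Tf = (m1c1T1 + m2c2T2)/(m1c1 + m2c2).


num = 26469.6838
den = 84.2041
Tf = 314.3517 K

314.3517 K


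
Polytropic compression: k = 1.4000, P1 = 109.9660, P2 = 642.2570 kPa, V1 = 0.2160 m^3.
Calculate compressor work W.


(k-1)/k = 0.2857
(P2/P1)^exp = 1.6557
W = 3.5000 * 109.9660 * 0.2160 * (1.6557 - 1) = 54.5125 kJ

54.5125 kJ


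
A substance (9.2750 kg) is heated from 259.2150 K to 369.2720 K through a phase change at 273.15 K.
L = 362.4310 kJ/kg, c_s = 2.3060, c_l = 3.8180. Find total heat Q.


Q1 (sensible, solid) = 9.2750 * 2.3060 * 13.9350 = 298.0439 kJ
Q2 (latent) = 9.2750 * 362.4310 = 3361.5475 kJ
Q3 (sensible, liquid) = 9.2750 * 3.8180 * 96.1220 = 3403.8675 kJ
Q_total = 7063.4589 kJ

7063.4589 kJ


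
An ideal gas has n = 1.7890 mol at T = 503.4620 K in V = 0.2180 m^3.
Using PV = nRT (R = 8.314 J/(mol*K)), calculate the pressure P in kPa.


P = nRT/V = 1.7890 * 8.314 * 503.4620 / 0.2180
= 7488.3659 / 0.2180 = 34350.3023 Pa = 34.3503 kPa

34.3503 kPa


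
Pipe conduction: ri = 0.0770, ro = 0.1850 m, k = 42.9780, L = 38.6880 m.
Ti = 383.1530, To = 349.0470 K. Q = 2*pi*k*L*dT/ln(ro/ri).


dT = 34.1060 K
ln(ro/ri) = 0.8766
Q = 2*pi*42.9780*38.6880*34.1060 / 0.8766 = 406495.9687 W

406495.9687 W


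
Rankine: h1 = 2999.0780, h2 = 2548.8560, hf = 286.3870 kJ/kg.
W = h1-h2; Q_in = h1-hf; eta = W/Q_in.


W = 450.2220 kJ/kg
Q_in = 2712.6910 kJ/kg
eta = 0.1660 = 16.5969%

eta = 16.5969%


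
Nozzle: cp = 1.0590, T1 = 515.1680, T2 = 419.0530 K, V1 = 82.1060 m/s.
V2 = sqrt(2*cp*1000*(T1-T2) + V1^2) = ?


dT = 96.1150 K
2*cp*1000*dT = 203571.5700
V1^2 = 6741.3952
V2 = sqrt(210312.9652) = 458.5989 m/s

458.5989 m/s


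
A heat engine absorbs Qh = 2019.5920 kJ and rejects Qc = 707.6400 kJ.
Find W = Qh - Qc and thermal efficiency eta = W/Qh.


W = 2019.5920 - 707.6400 = 1311.9520 kJ
eta = 1311.9520 / 2019.5920 = 0.6496 = 64.9612%

W = 1311.9520 kJ, eta = 64.9612%


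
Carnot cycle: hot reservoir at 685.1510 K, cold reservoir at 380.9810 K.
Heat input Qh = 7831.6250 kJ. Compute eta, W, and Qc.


eta = 1 - 380.9810/685.1510 = 0.4439
W = 0.4439 * 7831.6250 = 3476.8181 kJ
Qc = 7831.6250 - 3476.8181 = 4354.8069 kJ

eta = 44.3946%, W = 3476.8181 kJ, Qc = 4354.8069 kJ


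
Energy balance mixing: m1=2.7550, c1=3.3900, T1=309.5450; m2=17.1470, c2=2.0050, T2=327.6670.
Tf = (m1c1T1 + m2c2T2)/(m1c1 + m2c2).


num = 14156.0847
den = 43.7192
Tf = 323.7957 K

323.7957 K


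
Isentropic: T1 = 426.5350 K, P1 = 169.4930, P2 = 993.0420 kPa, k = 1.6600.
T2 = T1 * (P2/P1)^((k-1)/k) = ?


(k-1)/k = 0.3976
(P2/P1)^exp = 2.0197
T2 = 426.5350 * 2.0197 = 861.4515 K

861.4515 K


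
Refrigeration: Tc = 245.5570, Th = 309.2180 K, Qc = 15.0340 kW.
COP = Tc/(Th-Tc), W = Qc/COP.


COP = 245.5570 / 63.6610 = 3.8573
W = 15.0340 / 3.8573 = 3.8976 kW

COP = 3.8573, W = 3.8976 kW


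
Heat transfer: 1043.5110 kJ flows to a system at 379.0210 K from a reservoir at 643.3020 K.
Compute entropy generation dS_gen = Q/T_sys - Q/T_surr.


dS_sys = 1043.5110/379.0210 = 2.7532 kJ/K
dS_surr = -1043.5110/643.3020 = -1.6221 kJ/K
dS_gen = 2.7532 - 1.6221 = 1.1311 kJ/K (irreversible)

dS_gen = 1.1311 kJ/K, irreversible


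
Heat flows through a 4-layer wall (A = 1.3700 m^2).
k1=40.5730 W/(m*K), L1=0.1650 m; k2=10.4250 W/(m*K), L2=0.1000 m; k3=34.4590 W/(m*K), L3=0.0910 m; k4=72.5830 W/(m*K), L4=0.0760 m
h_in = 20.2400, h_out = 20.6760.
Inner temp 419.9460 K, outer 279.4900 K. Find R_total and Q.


R_conv_in = 1/(20.2400*1.3700) = 0.0361
R_1 = 0.1650/(40.5730*1.3700) = 0.0030
R_2 = 0.1000/(10.4250*1.3700) = 0.0070
R_3 = 0.0910/(34.4590*1.3700) = 0.0019
R_4 = 0.0760/(72.5830*1.3700) = 0.0008
R_conv_out = 1/(20.6760*1.3700) = 0.0353
R_total = 0.0840 K/W
Q = 140.4560 / 0.0840 = 1671.5239 W

R_total = 0.0840 K/W, Q = 1671.5239 W


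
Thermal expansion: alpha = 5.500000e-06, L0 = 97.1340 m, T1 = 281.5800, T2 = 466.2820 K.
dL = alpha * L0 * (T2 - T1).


dT = 184.7020 K
dL = 5.500000e-06 * 97.1340 * 184.7020 = 0.098675 m
L_final = 97.232675 m

dL = 0.098675 m


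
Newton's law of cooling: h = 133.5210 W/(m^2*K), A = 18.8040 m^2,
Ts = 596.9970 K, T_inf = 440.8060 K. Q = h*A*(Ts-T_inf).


dT = 156.1910 K
Q = 133.5210 * 18.8040 * 156.1910 = 392153.2551 W

392153.2551 W


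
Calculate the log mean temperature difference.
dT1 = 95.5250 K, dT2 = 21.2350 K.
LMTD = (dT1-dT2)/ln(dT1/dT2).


dT1/dT2 = 4.4985
ln(dT1/dT2) = 1.5037
LMTD = 74.2900 / 1.5037 = 49.4036 K

49.4036 K


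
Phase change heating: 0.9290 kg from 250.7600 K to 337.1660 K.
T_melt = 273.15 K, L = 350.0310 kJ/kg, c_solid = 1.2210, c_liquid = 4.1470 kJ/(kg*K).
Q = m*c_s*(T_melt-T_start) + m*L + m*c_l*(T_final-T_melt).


Q1 (sensible, solid) = 0.9290 * 1.2210 * 22.3900 = 25.3972 kJ
Q2 (latent) = 0.9290 * 350.0310 = 325.1788 kJ
Q3 (sensible, liquid) = 0.9290 * 4.1470 * 64.0160 = 246.6257 kJ
Q_total = 597.2017 kJ

597.2017 kJ


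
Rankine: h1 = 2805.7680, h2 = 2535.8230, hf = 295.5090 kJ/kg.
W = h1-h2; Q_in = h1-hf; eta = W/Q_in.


W = 269.9450 kJ/kg
Q_in = 2510.2590 kJ/kg
eta = 0.1075 = 10.7537%

eta = 10.7537%


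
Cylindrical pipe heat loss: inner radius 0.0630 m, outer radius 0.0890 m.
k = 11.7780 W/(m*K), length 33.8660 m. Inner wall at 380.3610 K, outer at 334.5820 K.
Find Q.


dT = 45.7790 K
ln(ro/ri) = 0.3455
Q = 2*pi*11.7780*33.8660*45.7790 / 0.3455 = 332071.4256 W

332071.4256 W


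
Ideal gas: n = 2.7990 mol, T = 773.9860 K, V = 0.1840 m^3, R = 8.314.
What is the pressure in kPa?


P = nRT/V = 2.7990 * 8.314 * 773.9860 / 0.1840
= 18011.3400 / 0.1840 = 97887.7172 Pa = 97.8877 kPa

97.8877 kPa


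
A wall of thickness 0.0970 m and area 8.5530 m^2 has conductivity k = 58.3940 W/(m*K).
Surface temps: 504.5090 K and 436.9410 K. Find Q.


dT = 67.5680 K
Q = 58.3940 * 8.5530 * 67.5680 / 0.0970 = 347901.2806 W

347901.2806 W


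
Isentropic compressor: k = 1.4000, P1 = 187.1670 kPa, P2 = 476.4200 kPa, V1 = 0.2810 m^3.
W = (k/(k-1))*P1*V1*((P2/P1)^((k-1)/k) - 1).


(k-1)/k = 0.2857
(P2/P1)^exp = 1.3060
W = 3.5000 * 187.1670 * 0.2810 * (1.3060 - 1) = 56.3217 kJ

56.3217 kJ


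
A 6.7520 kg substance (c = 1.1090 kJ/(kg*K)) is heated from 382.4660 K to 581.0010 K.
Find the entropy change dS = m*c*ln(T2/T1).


T2/T1 = 1.5191
ln(T2/T1) = 0.4181
dS = 6.7520 * 1.1090 * 0.4181 = 3.1308 kJ/K

3.1308 kJ/K


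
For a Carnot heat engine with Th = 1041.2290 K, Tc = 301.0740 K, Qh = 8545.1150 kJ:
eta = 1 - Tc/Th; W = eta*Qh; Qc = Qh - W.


eta = 1 - 301.0740/1041.2290 = 0.7108
W = 0.7108 * 8545.1150 = 6074.2734 kJ
Qc = 8545.1150 - 6074.2734 = 2470.8416 kJ

eta = 71.0847%, W = 6074.2734 kJ, Qc = 2470.8416 kJ


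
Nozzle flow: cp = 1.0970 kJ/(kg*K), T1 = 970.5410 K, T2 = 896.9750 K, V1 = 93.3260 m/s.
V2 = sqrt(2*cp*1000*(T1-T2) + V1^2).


dT = 73.5660 K
2*cp*1000*dT = 161403.8040
V1^2 = 8709.7423
V2 = sqrt(170113.5463) = 412.4482 m/s

412.4482 m/s


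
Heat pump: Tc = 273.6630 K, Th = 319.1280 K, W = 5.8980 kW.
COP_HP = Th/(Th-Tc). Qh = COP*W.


COP = 319.1280 / 45.4650 = 7.0192
Qh = 7.0192 * 5.8980 = 41.3993 kW

COP = 7.0192, Qh = 41.3993 kW


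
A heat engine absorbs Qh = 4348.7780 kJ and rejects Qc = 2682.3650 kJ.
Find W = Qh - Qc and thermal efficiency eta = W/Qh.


W = 4348.7780 - 2682.3650 = 1666.4130 kJ
eta = 1666.4130 / 4348.7780 = 0.3832 = 38.3191%

W = 1666.4130 kJ, eta = 38.3191%


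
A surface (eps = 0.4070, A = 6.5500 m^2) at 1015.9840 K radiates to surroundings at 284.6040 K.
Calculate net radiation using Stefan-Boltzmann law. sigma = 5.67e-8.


T^4 = 1.0655e+12
Tsurr^4 = 6.5609e+09
Q = 0.4070 * 5.67e-8 * 6.5500 * 1.0589e+12 = 160060.3390 W

160060.3390 W


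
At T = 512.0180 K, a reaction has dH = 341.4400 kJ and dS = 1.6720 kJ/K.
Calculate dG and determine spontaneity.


T*dS = 512.0180 * 1.6720 = 856.0941 kJ
dG = 341.4400 - 856.0941 = -514.6541 kJ (spontaneous)

dG = -514.6541 kJ, spontaneous


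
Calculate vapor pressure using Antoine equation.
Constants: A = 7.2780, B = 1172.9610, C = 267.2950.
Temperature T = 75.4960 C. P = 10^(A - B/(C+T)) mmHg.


C+T = 342.7910
B/(C+T) = 3.4218
log10(P) = 7.2780 - 3.4218 = 3.8562
P = 10^3.8562 = 7181.3092 mmHg

7181.3092 mmHg


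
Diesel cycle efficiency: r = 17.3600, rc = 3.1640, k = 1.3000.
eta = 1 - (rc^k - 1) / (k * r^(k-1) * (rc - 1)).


r^(k-1) = 2.3543
rc^k = 4.4700
eta = 0.4761 = 47.6081%

47.6081%


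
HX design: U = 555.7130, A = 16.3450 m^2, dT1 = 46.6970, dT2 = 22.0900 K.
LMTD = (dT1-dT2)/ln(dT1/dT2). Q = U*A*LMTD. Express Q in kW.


LMTD = 32.8727 K
Q = 555.7130 * 16.3450 * 32.8727 = 298586.7213 W = 298.5867 kW

298.5867 kW


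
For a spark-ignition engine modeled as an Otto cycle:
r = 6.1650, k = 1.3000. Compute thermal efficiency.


r^(k-1) = 1.7258
eta = 1 - 1/1.7258 = 0.4205 = 42.0545%

42.0545%


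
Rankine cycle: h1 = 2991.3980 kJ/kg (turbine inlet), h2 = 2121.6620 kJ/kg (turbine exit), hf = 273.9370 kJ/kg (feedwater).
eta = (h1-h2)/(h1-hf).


W = 869.7360 kJ/kg
Q_in = 2717.4610 kJ/kg
eta = 0.3201 = 32.0055%

eta = 32.0055%


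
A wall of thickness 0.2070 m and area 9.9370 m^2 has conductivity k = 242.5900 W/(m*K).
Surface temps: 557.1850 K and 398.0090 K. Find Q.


dT = 159.1760 K
Q = 242.5900 * 9.9370 * 159.1760 / 0.2070 = 1853682.8238 W

1853682.8238 W


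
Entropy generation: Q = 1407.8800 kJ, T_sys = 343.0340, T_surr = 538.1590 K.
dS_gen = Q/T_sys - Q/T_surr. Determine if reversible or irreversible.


dS_sys = 1407.8800/343.0340 = 4.1042 kJ/K
dS_surr = -1407.8800/538.1590 = -2.6161 kJ/K
dS_gen = 4.1042 - 2.6161 = 1.4881 kJ/K (irreversible)

dS_gen = 1.4881 kJ/K, irreversible


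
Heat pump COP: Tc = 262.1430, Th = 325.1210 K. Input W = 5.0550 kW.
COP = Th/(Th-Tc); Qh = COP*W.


COP = 325.1210 / 62.9780 = 5.1625
Qh = 5.1625 * 5.0550 = 26.0962 kW

COP = 5.1625, Qh = 26.0962 kW


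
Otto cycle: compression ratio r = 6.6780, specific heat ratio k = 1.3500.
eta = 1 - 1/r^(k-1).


r^(k-1) = 1.9437
eta = 1 - 1/1.9437 = 0.4855 = 48.5514%

48.5514%


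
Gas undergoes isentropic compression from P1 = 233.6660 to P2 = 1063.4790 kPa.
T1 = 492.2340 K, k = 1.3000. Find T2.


(k-1)/k = 0.2308
(P2/P1)^exp = 1.4187
T2 = 492.2340 * 1.4187 = 698.3105 K

698.3105 K


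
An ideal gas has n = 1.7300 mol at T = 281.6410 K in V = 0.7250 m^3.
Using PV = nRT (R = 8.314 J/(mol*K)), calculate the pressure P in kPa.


P = nRT/V = 1.7300 * 8.314 * 281.6410 / 0.7250
= 4050.9045 / 0.7250 = 5587.4544 Pa = 5.5875 kPa

5.5875 kPa


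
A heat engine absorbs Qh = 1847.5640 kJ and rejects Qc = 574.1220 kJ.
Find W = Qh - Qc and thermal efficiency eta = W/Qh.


W = 1847.5640 - 574.1220 = 1273.4420 kJ
eta = 1273.4420 / 1847.5640 = 0.6893 = 68.9255%

W = 1273.4420 kJ, eta = 68.9255%


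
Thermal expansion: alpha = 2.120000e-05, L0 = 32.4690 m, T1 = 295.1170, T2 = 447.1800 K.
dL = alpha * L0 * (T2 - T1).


dT = 152.0630 K
dL = 2.120000e-05 * 32.4690 * 152.0630 = 0.104671 m
L_final = 32.573671 m

dL = 0.104671 m


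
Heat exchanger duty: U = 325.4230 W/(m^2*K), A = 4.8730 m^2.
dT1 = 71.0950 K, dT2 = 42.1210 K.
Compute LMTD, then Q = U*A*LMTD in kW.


LMTD = 55.3498 K
Q = 325.4230 * 4.8730 * 55.3498 = 87772.9775 W = 87.7730 kW

87.7730 kW


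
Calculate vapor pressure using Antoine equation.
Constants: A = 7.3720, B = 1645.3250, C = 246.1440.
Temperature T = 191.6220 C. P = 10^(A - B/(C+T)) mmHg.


C+T = 437.7660
B/(C+T) = 3.7585
log10(P) = 7.3720 - 3.7585 = 3.6135
P = 10^3.6135 = 4107.1663 mmHg

4107.1663 mmHg


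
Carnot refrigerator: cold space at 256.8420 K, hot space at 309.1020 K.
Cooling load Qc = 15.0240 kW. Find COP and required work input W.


COP = 256.8420 / 52.2600 = 4.9147
W = 15.0240 / 4.9147 = 3.0570 kW

COP = 4.9147, W = 3.0570 kW


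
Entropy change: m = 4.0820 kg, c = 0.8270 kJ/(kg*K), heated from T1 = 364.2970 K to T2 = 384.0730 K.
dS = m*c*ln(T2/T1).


T2/T1 = 1.0543
ln(T2/T1) = 0.0529
dS = 4.0820 * 0.8270 * 0.0529 = 0.1785 kJ/K

0.1785 kJ/K


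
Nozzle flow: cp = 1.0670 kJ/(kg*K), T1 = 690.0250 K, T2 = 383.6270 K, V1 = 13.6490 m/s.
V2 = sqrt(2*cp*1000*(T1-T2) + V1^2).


dT = 306.3980 K
2*cp*1000*dT = 653853.3320
V1^2 = 186.2952
V2 = sqrt(654039.6272) = 808.7272 m/s

808.7272 m/s


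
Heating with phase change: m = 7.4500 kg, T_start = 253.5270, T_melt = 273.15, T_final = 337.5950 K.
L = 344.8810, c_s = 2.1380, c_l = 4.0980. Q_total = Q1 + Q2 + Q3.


Q1 (sensible, solid) = 7.4500 * 2.1380 * 19.6230 = 312.5571 kJ
Q2 (latent) = 7.4500 * 344.8810 = 2569.3634 kJ
Q3 (sensible, liquid) = 7.4500 * 4.0980 * 64.4450 = 1967.5123 kJ
Q_total = 4849.4329 kJ

4849.4329 kJ


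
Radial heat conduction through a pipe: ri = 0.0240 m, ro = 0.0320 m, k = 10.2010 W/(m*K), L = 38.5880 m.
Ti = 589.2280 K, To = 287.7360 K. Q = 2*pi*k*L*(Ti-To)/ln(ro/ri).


dT = 301.4920 K
ln(ro/ri) = 0.2877
Q = 2*pi*10.2010*38.5880*301.4920 / 0.2877 = 2592017.2044 W

2592017.2044 W


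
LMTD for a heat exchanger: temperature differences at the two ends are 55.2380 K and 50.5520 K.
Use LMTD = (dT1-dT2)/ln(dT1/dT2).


dT1/dT2 = 1.0927
ln(dT1/dT2) = 0.0886
LMTD = 4.6860 / 0.0886 = 52.8604 K

52.8604 K


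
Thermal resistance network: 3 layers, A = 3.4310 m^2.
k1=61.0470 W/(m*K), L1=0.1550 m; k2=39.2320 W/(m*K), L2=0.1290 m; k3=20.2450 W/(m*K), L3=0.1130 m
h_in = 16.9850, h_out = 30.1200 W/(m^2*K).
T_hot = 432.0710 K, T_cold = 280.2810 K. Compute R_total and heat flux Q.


R_conv_in = 1/(16.9850*3.4310) = 0.0172
R_1 = 0.1550/(61.0470*3.4310) = 0.0007
R_2 = 0.1290/(39.2320*3.4310) = 0.0010
R_3 = 0.1130/(20.2450*3.4310) = 0.0016
R_conv_out = 1/(30.1200*3.4310) = 0.0097
R_total = 0.0302 K/W
Q = 151.7900 / 0.0302 = 5032.5412 W

R_total = 0.0302 K/W, Q = 5032.5412 W


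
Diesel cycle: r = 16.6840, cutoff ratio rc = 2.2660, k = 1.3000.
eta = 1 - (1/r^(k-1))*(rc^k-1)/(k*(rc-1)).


r^(k-1) = 2.3264
rc^k = 2.8963
eta = 0.5047 = 50.4742%

50.4742%


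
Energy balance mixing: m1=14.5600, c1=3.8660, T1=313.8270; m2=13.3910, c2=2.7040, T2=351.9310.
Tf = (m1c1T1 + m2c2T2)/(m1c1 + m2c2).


num = 30408.1579
den = 92.4982
Tf = 328.7432 K

328.7432 K


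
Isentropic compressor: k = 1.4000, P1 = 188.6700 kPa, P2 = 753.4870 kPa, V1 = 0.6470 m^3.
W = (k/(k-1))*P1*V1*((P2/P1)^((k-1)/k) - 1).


(k-1)/k = 0.2857
(P2/P1)^exp = 1.4853
W = 3.5000 * 188.6700 * 0.6470 * (1.4853 - 1) = 207.3509 kJ

207.3509 kJ


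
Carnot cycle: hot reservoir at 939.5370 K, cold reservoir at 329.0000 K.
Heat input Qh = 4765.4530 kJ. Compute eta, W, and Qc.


eta = 1 - 329.0000/939.5370 = 0.6498
W = 0.6498 * 4765.4530 = 3096.7225 kJ
Qc = 4765.4530 - 3096.7225 = 1668.7305 kJ

eta = 64.9828%, W = 3096.7225 kJ, Qc = 1668.7305 kJ


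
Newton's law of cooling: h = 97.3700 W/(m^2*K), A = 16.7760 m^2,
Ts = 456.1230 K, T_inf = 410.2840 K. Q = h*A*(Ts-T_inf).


dT = 45.8390 K
Q = 97.3700 * 16.7760 * 45.8390 = 74877.0494 W

74877.0494 W


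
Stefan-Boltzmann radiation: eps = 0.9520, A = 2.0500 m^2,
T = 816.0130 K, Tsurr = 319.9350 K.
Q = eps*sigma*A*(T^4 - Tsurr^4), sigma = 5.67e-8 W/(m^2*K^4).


T^4 = 4.4339e+11
Tsurr^4 = 1.0477e+10
Q = 0.9520 * 5.67e-8 * 2.0500 * 4.3292e+11 = 47904.5458 W

47904.5458 W


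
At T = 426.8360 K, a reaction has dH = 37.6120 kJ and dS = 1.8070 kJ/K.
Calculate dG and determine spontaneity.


T*dS = 426.8360 * 1.8070 = 771.2927 kJ
dG = 37.6120 - 771.2927 = -733.6807 kJ (spontaneous)

dG = -733.6807 kJ, spontaneous


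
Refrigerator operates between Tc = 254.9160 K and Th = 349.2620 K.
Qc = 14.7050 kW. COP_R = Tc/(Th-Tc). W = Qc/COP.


COP = 254.9160 / 94.3460 = 2.7019
W = 14.7050 / 2.7019 = 5.4424 kW

COP = 2.7019, W = 5.4424 kW


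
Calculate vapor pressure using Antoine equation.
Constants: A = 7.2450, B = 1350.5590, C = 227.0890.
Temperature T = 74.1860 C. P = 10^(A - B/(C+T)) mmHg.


C+T = 301.2750
B/(C+T) = 4.4828
log10(P) = 7.2450 - 4.4828 = 2.7622
P = 10^2.7622 = 578.3472 mmHg

578.3472 mmHg


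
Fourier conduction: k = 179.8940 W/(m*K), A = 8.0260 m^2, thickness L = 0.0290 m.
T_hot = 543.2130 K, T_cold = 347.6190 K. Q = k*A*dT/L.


dT = 195.5940 K
Q = 179.8940 * 8.0260 * 195.5940 / 0.0290 = 9738080.5914 W

9738080.5914 W


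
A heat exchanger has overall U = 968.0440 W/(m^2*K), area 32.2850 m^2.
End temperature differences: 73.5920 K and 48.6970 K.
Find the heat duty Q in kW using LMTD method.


LMTD = 60.2903 K
Q = 968.0440 * 32.2850 * 60.2903 = 1884270.5466 W = 1884.2705 kW

1884.2705 kW


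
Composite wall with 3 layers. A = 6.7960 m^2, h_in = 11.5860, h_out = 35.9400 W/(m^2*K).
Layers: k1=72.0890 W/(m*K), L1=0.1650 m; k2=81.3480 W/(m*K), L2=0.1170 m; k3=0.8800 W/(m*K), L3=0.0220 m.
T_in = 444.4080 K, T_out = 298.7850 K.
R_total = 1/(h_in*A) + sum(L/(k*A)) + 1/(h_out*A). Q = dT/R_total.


R_conv_in = 1/(11.5860*6.7960) = 0.0127
R_1 = 0.1650/(72.0890*6.7960) = 0.0003
R_2 = 0.1170/(81.3480*6.7960) = 0.0002
R_3 = 0.0220/(0.8800*6.7960) = 0.0037
R_conv_out = 1/(35.9400*6.7960) = 0.0041
R_total = 0.0210 K/W
Q = 145.6230 / 0.0210 = 6927.3264 W

R_total = 0.0210 K/W, Q = 6927.3264 W


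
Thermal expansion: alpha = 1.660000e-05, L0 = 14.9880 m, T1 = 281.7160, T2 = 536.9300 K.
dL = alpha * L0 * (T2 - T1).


dT = 255.2140 K
dL = 1.660000e-05 * 14.9880 * 255.2140 = 0.063497 m
L_final = 15.051497 m

dL = 0.063497 m


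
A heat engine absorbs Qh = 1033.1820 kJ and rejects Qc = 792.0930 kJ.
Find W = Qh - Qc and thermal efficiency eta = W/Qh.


W = 1033.1820 - 792.0930 = 241.0890 kJ
eta = 241.0890 / 1033.1820 = 0.2333 = 23.3346%

W = 241.0890 kJ, eta = 23.3346%


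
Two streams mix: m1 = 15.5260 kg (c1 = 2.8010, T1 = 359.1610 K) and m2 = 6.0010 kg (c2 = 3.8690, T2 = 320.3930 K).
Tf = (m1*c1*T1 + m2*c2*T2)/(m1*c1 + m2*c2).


num = 23058.1534
den = 66.7062
Tf = 345.6673 K

345.6673 K


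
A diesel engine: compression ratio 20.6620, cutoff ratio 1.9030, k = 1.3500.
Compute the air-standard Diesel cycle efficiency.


r^(k-1) = 2.8861
rc^k = 2.3836
eta = 0.6067 = 60.6727%

60.6727%


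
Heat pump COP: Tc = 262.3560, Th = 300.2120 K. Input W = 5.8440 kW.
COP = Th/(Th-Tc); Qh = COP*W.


COP = 300.2120 / 37.8560 = 7.9304
Qh = 7.9304 * 5.8440 = 46.3451 kW

COP = 7.9304, Qh = 46.3451 kW


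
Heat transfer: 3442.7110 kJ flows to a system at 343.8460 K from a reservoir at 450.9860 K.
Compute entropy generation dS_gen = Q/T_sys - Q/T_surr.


dS_sys = 3442.7110/343.8460 = 10.0124 kJ/K
dS_surr = -3442.7110/450.9860 = -7.6337 kJ/K
dS_gen = 10.0124 - 7.6337 = 2.3786 kJ/K (irreversible)

dS_gen = 2.3786 kJ/K, irreversible


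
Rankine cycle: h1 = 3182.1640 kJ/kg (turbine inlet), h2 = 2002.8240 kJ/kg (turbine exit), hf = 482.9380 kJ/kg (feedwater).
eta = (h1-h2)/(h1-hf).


W = 1179.3400 kJ/kg
Q_in = 2699.2260 kJ/kg
eta = 0.4369 = 43.6918%

eta = 43.6918%


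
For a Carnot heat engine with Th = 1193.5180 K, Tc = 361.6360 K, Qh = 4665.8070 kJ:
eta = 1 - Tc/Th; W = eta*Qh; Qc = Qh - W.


eta = 1 - 361.6360/1193.5180 = 0.6970
W = 0.6970 * 4665.8070 = 3252.0673 kJ
Qc = 4665.8070 - 3252.0673 = 1413.7397 kJ

eta = 69.7000%, W = 3252.0673 kJ, Qc = 1413.7397 kJ


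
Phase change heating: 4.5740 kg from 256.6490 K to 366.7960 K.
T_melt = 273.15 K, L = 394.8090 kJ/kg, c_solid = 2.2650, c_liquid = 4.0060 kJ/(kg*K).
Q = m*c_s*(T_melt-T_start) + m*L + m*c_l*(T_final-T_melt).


Q1 (sensible, solid) = 4.5740 * 2.2650 * 16.5010 = 170.9522 kJ
Q2 (latent) = 4.5740 * 394.8090 = 1805.8564 kJ
Q3 (sensible, liquid) = 4.5740 * 4.0060 * 93.6460 = 1715.9172 kJ
Q_total = 3692.7258 kJ

3692.7258 kJ


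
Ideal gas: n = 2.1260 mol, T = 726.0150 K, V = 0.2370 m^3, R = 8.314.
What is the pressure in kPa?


P = nRT/V = 2.1260 * 8.314 * 726.0150 / 0.2370
= 12832.7246 / 0.2370 = 54146.5173 Pa = 54.1465 kPa

54.1465 kPa


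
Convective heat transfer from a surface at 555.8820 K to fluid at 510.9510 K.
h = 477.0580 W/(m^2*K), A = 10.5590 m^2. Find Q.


dT = 44.9310 K
Q = 477.0580 * 10.5590 * 44.9310 = 226328.9234 W

226328.9234 W


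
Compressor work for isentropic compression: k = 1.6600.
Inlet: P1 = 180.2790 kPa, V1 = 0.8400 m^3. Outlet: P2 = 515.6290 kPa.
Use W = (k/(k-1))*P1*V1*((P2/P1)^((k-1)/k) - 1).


(k-1)/k = 0.3976
(P2/P1)^exp = 1.5186
W = 2.5152 * 180.2790 * 0.8400 * (1.5186 - 1) = 197.5429 kJ

197.5429 kJ


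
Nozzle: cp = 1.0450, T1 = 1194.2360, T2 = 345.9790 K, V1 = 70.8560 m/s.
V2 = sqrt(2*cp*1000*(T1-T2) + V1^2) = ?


dT = 848.2570 K
2*cp*1000*dT = 1772857.1300
V1^2 = 5020.5727
V2 = sqrt(1777877.7027) = 1333.3708 m/s

1333.3708 m/s


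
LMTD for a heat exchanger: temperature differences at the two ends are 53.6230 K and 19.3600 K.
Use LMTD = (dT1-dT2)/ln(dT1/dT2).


dT1/dT2 = 2.7698
ln(dT1/dT2) = 1.0188
LMTD = 34.2630 / 1.0188 = 33.6318 K

33.6318 K


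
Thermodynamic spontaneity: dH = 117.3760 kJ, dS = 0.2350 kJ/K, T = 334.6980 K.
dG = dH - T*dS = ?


T*dS = 334.6980 * 0.2350 = 78.6540 kJ
dG = 117.3760 - 78.6540 = 38.7220 kJ (non-spontaneous)

dG = 38.7220 kJ, non-spontaneous


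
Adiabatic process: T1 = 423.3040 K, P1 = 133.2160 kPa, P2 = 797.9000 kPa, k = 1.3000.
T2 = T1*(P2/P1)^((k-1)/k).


(k-1)/k = 0.2308
(P2/P1)^exp = 1.5115
T2 = 423.3040 * 1.5115 = 639.8093 K

639.8093 K


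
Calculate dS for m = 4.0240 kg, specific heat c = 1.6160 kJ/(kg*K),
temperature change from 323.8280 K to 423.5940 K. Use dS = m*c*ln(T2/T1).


T2/T1 = 1.3081
ln(T2/T1) = 0.2686
dS = 4.0240 * 1.6160 * 0.2686 = 1.7464 kJ/K

1.7464 kJ/K


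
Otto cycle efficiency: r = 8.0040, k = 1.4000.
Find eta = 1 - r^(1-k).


r^(k-1) = 2.2979
eta = 1 - 1/2.2979 = 0.5648 = 56.4812%

56.4812%


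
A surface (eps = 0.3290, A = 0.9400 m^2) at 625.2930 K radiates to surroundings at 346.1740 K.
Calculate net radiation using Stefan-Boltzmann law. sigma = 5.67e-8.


T^4 = 1.5287e+11
Tsurr^4 = 1.4361e+10
Q = 0.3290 * 5.67e-8 * 0.9400 * 1.3851e+11 = 2428.8392 W

2428.8392 W


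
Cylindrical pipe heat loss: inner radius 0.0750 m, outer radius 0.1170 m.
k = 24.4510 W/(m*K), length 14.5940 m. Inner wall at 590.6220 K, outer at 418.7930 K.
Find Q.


dT = 171.8290 K
ln(ro/ri) = 0.4447
Q = 2*pi*24.4510*14.5940*171.8290 / 0.4447 = 866351.2698 W

866351.2698 W


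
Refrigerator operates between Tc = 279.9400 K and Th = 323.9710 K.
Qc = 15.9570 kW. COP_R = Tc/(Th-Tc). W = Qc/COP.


COP = 279.9400 / 44.0310 = 6.3578
W = 15.9570 / 6.3578 = 2.5098 kW

COP = 6.3578, W = 2.5098 kW


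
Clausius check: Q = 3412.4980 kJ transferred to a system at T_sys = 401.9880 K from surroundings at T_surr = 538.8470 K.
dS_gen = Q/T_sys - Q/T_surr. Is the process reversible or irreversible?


dS_sys = 3412.4980/401.9880 = 8.4891 kJ/K
dS_surr = -3412.4980/538.8470 = -6.3330 kJ/K
dS_gen = 8.4891 - 6.3330 = 2.1561 kJ/K (irreversible)

dS_gen = 2.1561 kJ/K, irreversible


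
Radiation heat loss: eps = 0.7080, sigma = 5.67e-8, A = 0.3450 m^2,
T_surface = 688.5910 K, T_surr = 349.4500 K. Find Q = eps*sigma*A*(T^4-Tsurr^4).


T^4 = 2.2483e+11
Tsurr^4 = 1.4912e+10
Q = 0.7080 * 5.67e-8 * 0.3450 * 2.0991e+11 = 2907.2024 W

2907.2024 W


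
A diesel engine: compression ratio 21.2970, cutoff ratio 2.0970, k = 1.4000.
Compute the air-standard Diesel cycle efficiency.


r^(k-1) = 3.3988
rc^k = 2.8199
eta = 0.6513 = 65.1348%

65.1348%


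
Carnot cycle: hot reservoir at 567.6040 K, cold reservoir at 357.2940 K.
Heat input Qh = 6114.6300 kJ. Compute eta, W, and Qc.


eta = 1 - 357.2940/567.6040 = 0.3705
W = 0.3705 * 6114.6300 = 2265.6074 kJ
Qc = 6114.6300 - 2265.6074 = 3849.0226 kJ

eta = 37.0522%, W = 2265.6074 kJ, Qc = 3849.0226 kJ


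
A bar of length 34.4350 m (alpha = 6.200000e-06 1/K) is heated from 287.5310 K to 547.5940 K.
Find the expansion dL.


dT = 260.0630 K
dL = 6.200000e-06 * 34.4350 * 260.0630 = 0.055523 m
L_final = 34.490523 m

dL = 0.055523 m


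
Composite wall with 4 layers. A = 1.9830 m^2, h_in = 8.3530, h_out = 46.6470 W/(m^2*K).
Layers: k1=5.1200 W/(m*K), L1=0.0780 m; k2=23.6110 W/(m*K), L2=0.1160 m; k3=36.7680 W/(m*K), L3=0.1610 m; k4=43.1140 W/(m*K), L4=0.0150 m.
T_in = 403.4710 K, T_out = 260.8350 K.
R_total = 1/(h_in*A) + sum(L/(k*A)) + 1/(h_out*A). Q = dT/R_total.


R_conv_in = 1/(8.3530*1.9830) = 0.0604
R_1 = 0.0780/(5.1200*1.9830) = 0.0077
R_2 = 0.1160/(23.6110*1.9830) = 0.0025
R_3 = 0.1610/(36.7680*1.9830) = 0.0022
R_4 = 0.0150/(43.1140*1.9830) = 0.0002
R_conv_out = 1/(46.6470*1.9830) = 0.0108
R_total = 0.0837 K/W
Q = 142.6360 / 0.0837 = 1703.5997 W

R_total = 0.0837 K/W, Q = 1703.5997 W


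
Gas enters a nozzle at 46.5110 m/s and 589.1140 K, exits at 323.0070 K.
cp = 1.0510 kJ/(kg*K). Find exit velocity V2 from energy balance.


dT = 266.1070 K
2*cp*1000*dT = 559356.9140
V1^2 = 2163.2731
V2 = sqrt(561520.1871) = 749.3465 m/s

749.3465 m/s


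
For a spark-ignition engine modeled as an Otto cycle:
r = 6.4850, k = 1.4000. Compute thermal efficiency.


r^(k-1) = 2.1123
eta = 1 - 1/2.1123 = 0.5266 = 52.6592%

52.6592%


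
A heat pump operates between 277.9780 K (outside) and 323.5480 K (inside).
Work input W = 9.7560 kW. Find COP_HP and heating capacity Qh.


COP = 323.5480 / 45.5700 = 7.1000
Qh = 7.1000 * 9.7560 = 69.2678 kW

COP = 7.1000, Qh = 69.2678 kW


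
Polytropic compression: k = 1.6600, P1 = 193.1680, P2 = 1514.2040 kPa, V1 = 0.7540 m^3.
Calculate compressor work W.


(k-1)/k = 0.3976
(P2/P1)^exp = 2.2675
W = 2.5152 * 193.1680 * 0.7540 * (2.2675 - 1) = 464.3167 kJ

464.3167 kJ


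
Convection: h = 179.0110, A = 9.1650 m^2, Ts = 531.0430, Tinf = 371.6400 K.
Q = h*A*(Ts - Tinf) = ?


dT = 159.4030 K
Q = 179.0110 * 9.1650 * 159.4030 = 261522.2708 W

261522.2708 W


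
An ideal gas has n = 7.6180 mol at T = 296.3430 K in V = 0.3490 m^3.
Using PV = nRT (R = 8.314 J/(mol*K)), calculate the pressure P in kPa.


P = nRT/V = 7.6180 * 8.314 * 296.3430 / 0.3490
= 18769.1957 / 0.3490 = 53779.9303 Pa = 53.7799 kPa

53.7799 kPa


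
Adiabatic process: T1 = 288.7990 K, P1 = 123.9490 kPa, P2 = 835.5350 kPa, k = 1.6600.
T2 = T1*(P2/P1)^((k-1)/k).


(k-1)/k = 0.3976
(P2/P1)^exp = 2.1355
T2 = 288.7990 * 2.1355 = 616.7191 K

616.7191 K


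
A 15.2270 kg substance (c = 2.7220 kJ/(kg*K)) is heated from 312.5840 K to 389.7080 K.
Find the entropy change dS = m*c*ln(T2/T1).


T2/T1 = 1.2467
ln(T2/T1) = 0.2205
dS = 15.2270 * 2.7220 * 0.2205 = 9.1403 kJ/K

9.1403 kJ/K


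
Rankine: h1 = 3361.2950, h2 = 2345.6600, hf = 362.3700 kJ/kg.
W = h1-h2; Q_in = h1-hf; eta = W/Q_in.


W = 1015.6350 kJ/kg
Q_in = 2998.9250 kJ/kg
eta = 0.3387 = 33.8666%

eta = 33.8666%


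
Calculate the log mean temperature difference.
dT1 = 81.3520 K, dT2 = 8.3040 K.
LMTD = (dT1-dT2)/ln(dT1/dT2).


dT1/dT2 = 9.7967
ln(dT1/dT2) = 2.2820
LMTD = 73.0480 / 2.2820 = 32.0098 K

32.0098 K


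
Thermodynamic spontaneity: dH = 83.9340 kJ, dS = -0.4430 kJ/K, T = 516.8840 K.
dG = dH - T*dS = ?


T*dS = 516.8840 * -0.4430 = -228.9796 kJ
dG = 83.9340 + 228.9796 = 312.9136 kJ (non-spontaneous)

dG = 312.9136 kJ, non-spontaneous


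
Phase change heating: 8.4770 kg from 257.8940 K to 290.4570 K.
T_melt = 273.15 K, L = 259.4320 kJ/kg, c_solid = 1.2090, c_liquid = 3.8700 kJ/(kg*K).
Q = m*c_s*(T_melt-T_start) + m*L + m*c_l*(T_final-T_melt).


Q1 (sensible, solid) = 8.4770 * 1.2090 * 15.2560 = 156.3541 kJ
Q2 (latent) = 8.4770 * 259.4320 = 2199.2051 kJ
Q3 (sensible, liquid) = 8.4770 * 3.8700 * 17.3070 = 567.7733 kJ
Q_total = 2923.3324 kJ

2923.3324 kJ


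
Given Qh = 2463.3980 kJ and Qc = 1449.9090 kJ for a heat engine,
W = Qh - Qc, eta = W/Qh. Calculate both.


W = 2463.3980 - 1449.9090 = 1013.4890 kJ
eta = 1013.4890 / 2463.3980 = 0.4114 = 41.1419%

W = 1013.4890 kJ, eta = 41.1419%


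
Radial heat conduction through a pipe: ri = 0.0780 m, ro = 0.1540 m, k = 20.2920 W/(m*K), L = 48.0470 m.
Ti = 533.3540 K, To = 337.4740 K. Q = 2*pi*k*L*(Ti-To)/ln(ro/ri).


dT = 195.8800 K
ln(ro/ri) = 0.6802
Q = 2*pi*20.2920*48.0470*195.8800 / 0.6802 = 1763991.6162 W

1763991.6162 W


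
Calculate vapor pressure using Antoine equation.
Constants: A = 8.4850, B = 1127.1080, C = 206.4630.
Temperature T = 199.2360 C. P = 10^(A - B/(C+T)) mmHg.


C+T = 405.6990
B/(C+T) = 2.7782
log10(P) = 8.4850 - 2.7782 = 5.7068
P = 10^5.7068 = 509110.7065 mmHg

509110.7065 mmHg


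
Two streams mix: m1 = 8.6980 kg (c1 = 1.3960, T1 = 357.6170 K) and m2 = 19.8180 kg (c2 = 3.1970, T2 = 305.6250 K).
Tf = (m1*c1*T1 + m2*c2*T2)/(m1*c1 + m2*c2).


num = 23706.1649
den = 75.5006
Tf = 313.9866 K

313.9866 K


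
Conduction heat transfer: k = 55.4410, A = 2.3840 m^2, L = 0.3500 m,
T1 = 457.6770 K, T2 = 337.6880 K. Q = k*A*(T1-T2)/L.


dT = 119.9890 K
Q = 55.4410 * 2.3840 * 119.9890 / 0.3500 = 45311.7354 W

45311.7354 W


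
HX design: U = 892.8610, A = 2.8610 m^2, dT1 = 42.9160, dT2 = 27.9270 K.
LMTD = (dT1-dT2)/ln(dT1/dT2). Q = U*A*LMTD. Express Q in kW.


LMTD = 34.8865 K
Q = 892.8610 * 2.8610 * 34.8865 = 89116.6377 W = 89.1166 kW

89.1166 kW


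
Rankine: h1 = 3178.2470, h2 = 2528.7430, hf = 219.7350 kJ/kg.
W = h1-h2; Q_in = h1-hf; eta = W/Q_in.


W = 649.5040 kJ/kg
Q_in = 2958.5120 kJ/kg
eta = 0.2195 = 21.9537%

eta = 21.9537%


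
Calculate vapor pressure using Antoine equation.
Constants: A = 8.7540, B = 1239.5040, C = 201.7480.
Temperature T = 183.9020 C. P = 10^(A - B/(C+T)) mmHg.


C+T = 385.6500
B/(C+T) = 3.2141
log10(P) = 8.7540 - 3.2141 = 5.5399
P = 10^5.5399 = 346685.3051 mmHg

346685.3051 mmHg


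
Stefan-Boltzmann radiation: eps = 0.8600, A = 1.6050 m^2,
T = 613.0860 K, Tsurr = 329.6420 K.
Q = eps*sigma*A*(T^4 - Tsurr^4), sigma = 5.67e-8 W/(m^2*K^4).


T^4 = 1.4128e+11
Tsurr^4 = 1.1808e+10
Q = 0.8600 * 5.67e-8 * 1.6050 * 1.2947e+11 = 10133.0066 W

10133.0066 W


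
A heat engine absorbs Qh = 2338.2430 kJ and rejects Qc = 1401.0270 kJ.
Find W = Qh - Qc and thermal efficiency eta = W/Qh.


W = 2338.2430 - 1401.0270 = 937.2160 kJ
eta = 937.2160 / 2338.2430 = 0.4008 = 40.0821%

W = 937.2160 kJ, eta = 40.0821%


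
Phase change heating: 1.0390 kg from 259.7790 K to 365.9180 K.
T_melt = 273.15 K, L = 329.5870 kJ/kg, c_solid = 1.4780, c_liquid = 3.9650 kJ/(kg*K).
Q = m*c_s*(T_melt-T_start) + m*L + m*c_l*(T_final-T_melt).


Q1 (sensible, solid) = 1.0390 * 1.4780 * 13.3710 = 20.5331 kJ
Q2 (latent) = 1.0390 * 329.5870 = 342.4409 kJ
Q3 (sensible, liquid) = 1.0390 * 3.9650 * 92.7680 = 382.1703 kJ
Q_total = 745.1443 kJ

745.1443 kJ
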